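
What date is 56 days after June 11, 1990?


August 6, 1990

Start: June 11, 1990
Add 56 days
June 11 → July 1: 30 - 11 + 1 = 20 days (56 - 20 = 36 left)
July 1 → August 1: 31 - 1 + 1 = 31 days (36 - 31 = 5 left)
August 1 + 5 = August 6, 1990


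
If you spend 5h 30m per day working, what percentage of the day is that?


Time: 330 minutes
Day: 1440 minutes
Percentage = (330/1440) × 100 ≈ 22.9%

22.9%


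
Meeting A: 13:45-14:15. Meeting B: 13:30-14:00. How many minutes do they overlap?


15 minutes

Meeting A: 825-855 (in minutes from midnight)
Meeting B: 810-840
Overlap start = max(825, 810) = 825
Overlap end = min(855, 840) = 840
Overlap = max(0, 840 - 825) = 15 min


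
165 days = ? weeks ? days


Weeks: 165 ÷ 7 = 23 remainder 4

23 weeks 4 days


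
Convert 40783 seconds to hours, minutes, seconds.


11h 19m 43s

Hours: 40783 ÷ 3600 = 11 remainder 1183
Minutes: 1183 ÷ 60 = 19 remainder 43
Seconds: 43


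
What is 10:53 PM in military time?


Input: 10:53 PM
PM: 10 + 12 = 22

22:53


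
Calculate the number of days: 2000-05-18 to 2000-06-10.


23 days

From May 18, 2000 to June 10, 2000
Rest of May 2000: 31 - 18 = 13
Days into June 2000: 10
Total = 13 + 10 = 23 days


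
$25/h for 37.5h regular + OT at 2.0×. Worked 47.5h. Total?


Regular: 37.5h × $25 = $937.50
Overtime: 47.5 - 37.5 = 10.0h
OT pay: 10.0h × $25 × 2.0 = $500.00
Total = $937.50 + $500.00 = $1437.50

$1437.50


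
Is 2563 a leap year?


Rules: divisible by 4 AND (not by 100 OR by 400)
2563 ÷ 4 = 640 remainder 3 → not divisible by 4
Not divisible by 4 → not a leap year

No


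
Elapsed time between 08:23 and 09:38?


End time in minutes: 9×60 + 38 = 578
Start time in minutes: 8×60 + 23 = 503
Difference = 578 - 503 = 75 minutes
= 1 hours 15 minutes

1h 15m


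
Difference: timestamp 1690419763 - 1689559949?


859814 seconds (238.8 hours / 9.95 days)

Difference = 1690419763 - 1689559949 = 859814 seconds
In hours: 859814 / 3600 ≈ 238.8
In days: 859814 / 86400 ≈ 9.95


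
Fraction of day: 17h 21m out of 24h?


Total minutes: 17×60 + 21 = 1041
Day = 24×60 = 1440 minutes
Fraction = 1041/1440 ≈ 0.7229
As a percentage: 1041/1440 × 100 ≈ 72.29%

0.7229 (72.29%)


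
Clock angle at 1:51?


109.5°

Hour hand = 1×30 + 51×0.5 = 55.5°
Minute hand = 51×6 = 306°
Difference = |55.5 - 306| = 250.5°
Since > 180°: 360 - 250.5 = 109.5°


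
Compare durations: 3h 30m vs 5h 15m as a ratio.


Duration 1: 210 minutes
Duration 2: 315 minutes
Ratio = 210:315
GCD = 105
Simplified = 2:3
As a decimal: 2/3 ≈ 0.67

2:3 (0.67)


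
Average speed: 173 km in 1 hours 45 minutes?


98.9 km/h

Distance: 173 km
Time: 1h 45m = 105 min = 105/60 = 7/4 hours
Speed = 173 ÷ (7/4) = 173 × 4 / 7 = 692/7 ≈ 98.9 km/h


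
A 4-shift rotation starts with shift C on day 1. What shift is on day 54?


Shifts: A, B, C, D
Start: C (index 2)
Day 54: (2 + 54 - 1) mod 4
= 55 mod 4
= 3
Index 3 → shift D

Shift D


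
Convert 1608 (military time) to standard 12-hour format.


Hour: 16
16 - 12 = 4 → PM

4:08 PM


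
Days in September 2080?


Month: September (month 9)
September has 30 days

30 days


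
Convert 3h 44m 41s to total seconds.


13481 seconds

Hours: 3 × 3600 = 10800
Minutes: 44 × 60 = 2640
Seconds: 41
Total = 10800 + 2640 + 41 = 13481


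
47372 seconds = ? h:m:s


13h 9m 32s

Hours: 47372 ÷ 3600 = 13 remainder 572
Minutes: 572 ÷ 60 = 9 remainder 32
Seconds: 32


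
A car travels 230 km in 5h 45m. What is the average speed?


40.0 km/h

Distance: 230 km
Time: 5h 45m = 345 min = 345/60 = 23/4 hours
Speed = 230 ÷ (23/4) = 230 × 4 / 23 = 920/23 = 40.0 km/h


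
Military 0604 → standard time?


6:04 AM

Hour: 6
6 < 12 → AM


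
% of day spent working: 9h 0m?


Time: 540 minutes
Day: 1440 minutes
Percentage = (540/1440) × 100 = 37.5%

37.5%


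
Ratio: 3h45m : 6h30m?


Duration 1: 225 minutes
Duration 2: 390 minutes
Ratio = 225:390
GCD = 15
Simplified = 15:26
As a decimal: 15/26 ≈ 0.58

15:26 (0.58)


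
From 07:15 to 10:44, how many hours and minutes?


End time in minutes: 10×60 + 44 = 644
Start time in minutes: 7×60 + 15 = 435
Difference = 644 - 435 = 209 minutes
= 3 hours 29 minutes

3h 29m


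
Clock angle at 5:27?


Hour hand = 5×30 + 27×0.5 = 163.5°
Minute hand = 27×6 = 162°
Difference = |163.5 - 162| = 1.5°

1.5°


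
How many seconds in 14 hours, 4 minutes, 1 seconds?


50641 seconds

Hours: 14 × 3600 = 50400
Minutes: 4 × 60 = 240
Seconds: 1
Total = 50400 + 240 + 1 = 50641


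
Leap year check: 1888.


Yes

Rules: divisible by 4 AND (not by 100 OR by 400)
1888 ÷ 4 = 472 exactly → divisible by 4
1888 ÷ 100 = 18 remainder 88 → not divisible by 100
Divisible by 4 but not by 100 → leap year


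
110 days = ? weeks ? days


Weeks: 110 ÷ 7 = 15 remainder 5

15 weeks 5 days


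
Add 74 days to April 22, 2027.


Start: April 22, 2027
Add 74 days
April 22 → May 1: 30 - 22 + 1 = 9 days (74 - 9 = 65 left)
May 1 → June 1: 31 - 1 + 1 = 31 days (65 - 31 = 34 left)
June 1 → July 1: 30 - 1 + 1 = 30 days (34 - 30 = 4 left)
July 1 + 4 = July 5, 2027

July 5, 2027


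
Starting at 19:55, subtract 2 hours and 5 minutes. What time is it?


Start: 1195 minutes from midnight
Subtract: 125 minutes
Remaining: 1195 - 125 = 1070
Hours: 17, Minutes: 50

17:50


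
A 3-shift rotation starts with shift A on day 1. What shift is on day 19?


Shifts: A, B, C
Start: A (index 0)
Day 19: (0 + 19 - 1) mod 3
= 18 mod 3
= 0
Index 0 → shift A

Shift A


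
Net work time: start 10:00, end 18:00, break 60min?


7h 0m (420 minutes)

Total time = (18×60+0) - (10×60+0)
= 1080 - 600 = 480 min
Minus break: 480 - 60 = 420 min
= 7h 0m


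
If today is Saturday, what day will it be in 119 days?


Saturday

Start: Saturday (index 5)
(5 + 119) mod 7
= 124 mod 7
= 5
Index 5 → Saturday


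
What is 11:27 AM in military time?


11:27

Input: 11:27 AM
AM hour stays: 11


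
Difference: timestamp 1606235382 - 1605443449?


Difference = 1606235382 - 1605443449 = 791933 seconds
In hours: 791933 / 3600 ≈ 220.0
In days: 791933 / 86400 ≈ 9.17

791933 seconds (220.0 hours / 9.17 days)


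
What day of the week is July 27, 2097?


Saturday

Zeller's congruence:
q=27, m=7, k=97, j=20
h = (27 + ⌊13×8/5⌋ + 97 + ⌊97/4⌋ + ⌊20/4⌋ - 2×20) mod 7
= (27 + 20 + 97 + 24 + 5 - 40) mod 7
= 133 mod 7 = 0
h=0 → Saturday


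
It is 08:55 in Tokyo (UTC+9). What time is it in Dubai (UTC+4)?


03:55

Time difference = UTC+4 - UTC+9 = -5 hours
New hour = (8 -5) mod 24
= 3 mod 24 = 3
Minutes unchanged → 03:55


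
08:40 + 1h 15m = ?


Start: 520 minutes from midnight
Add: 75 minutes
Total: 595 minutes
Hours: 595 ÷ 60 = 9 remainder 55

09:55


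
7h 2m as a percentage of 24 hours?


Total minutes: 7×60 + 2 = 422
Day = 24×60 = 1440 minutes
Fraction = 422/1440 ≈ 0.2931
As a percentage: 422/1440 × 100 ≈ 29.31%

0.2931 (29.31%)


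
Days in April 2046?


Month: April (month 4)
April has 30 days

30 days


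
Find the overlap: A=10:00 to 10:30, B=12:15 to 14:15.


0 minutes

Meeting A: 600-630 (in minutes from midnight)
Meeting B: 735-855
Overlap start = max(600, 735) = 735
Overlap end = min(630, 855) = 630
Overlap = max(0, 630 - 735) = 0 min


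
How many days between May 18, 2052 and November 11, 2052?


From May 18, 2052 to November 11, 2052
Rest of May 2052: 31 - 18 = 13
Full months: June 30, July 31, August 31, September 30, October 31
Days into November 2052: 11
Total = 13 + 30 + 31 + 31 + 30 + 31 + 11 = 177 days

177 days


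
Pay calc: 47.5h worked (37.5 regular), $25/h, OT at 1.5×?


Regular: 37.5h × $25 = $937.50
Overtime: 47.5 - 37.5 = 10.0h
OT pay: 10.0h × $25 × 1.5 = $375.00
Total = $937.50 + $375.00 = $1312.50

$1312.50


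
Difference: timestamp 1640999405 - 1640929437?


69968 seconds (19.4 hours / 0.81 days)

Difference = 1640999405 - 1640929437 = 69968 seconds
In hours: 69968 / 3600 ≈ 19.4
In days: 69968 / 86400 ≈ 0.81


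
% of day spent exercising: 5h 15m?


Time: 315 minutes
Day: 1440 minutes
Percentage = (315/1440) × 100 ≈ 21.9%

21.9%


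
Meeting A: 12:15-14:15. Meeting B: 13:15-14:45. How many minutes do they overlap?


Meeting A: 735-855 (in minutes from midnight)
Meeting B: 795-885
Overlap start = max(735, 795) = 795
Overlap end = min(855, 885) = 855
Overlap = max(0, 855 - 795) = 60 min

60 minutes


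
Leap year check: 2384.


Yes

Rules: divisible by 4 AND (not by 100 OR by 400)
2384 ÷ 4 = 596 exactly → divisible by 4
2384 ÷ 100 = 23 remainder 84 → not divisible by 100
Divisible by 4 but not by 100 → leap year


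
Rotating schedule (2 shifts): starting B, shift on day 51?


Shifts: A, B
Start: B (index 1)
Day 51: (1 + 51 - 1) mod 2
= 51 mod 2
= 1
Index 1 → shift B

Shift B


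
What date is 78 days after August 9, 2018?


October 26, 2018

Start: August 9, 2018
Add 78 days
August 9 → September 1: 31 - 9 + 1 = 23 days (78 - 23 = 55 left)
September 1 → October 1: 30 - 1 + 1 = 30 days (55 - 30 = 25 left)
October 1 + 25 = October 26, 2018


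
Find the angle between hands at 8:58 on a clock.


Hour hand = 8×30 + 58×0.5 = 269.0°
Minute hand = 58×6 = 348°
Difference = |269.0 - 348| = 79.0°

79.0°


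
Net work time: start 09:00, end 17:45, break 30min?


Total time = (17×60+45) - (9×60+0)
= 1065 - 540 = 525 min
Minus break: 525 - 30 = 495 min
= 8h 15m

8h 15m (495 minutes)


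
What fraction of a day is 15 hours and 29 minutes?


0.6451 (64.51%)

Total minutes: 15×60 + 29 = 929
Day = 24×60 = 1440 minutes
Fraction = 929/1440 ≈ 0.6451
As a percentage: 929/1440 × 100 ≈ 64.51%


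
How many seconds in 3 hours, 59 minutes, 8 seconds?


Hours: 3 × 3600 = 10800
Minutes: 59 × 60 = 3540
Seconds: 8
Total = 10800 + 3540 + 8 = 14348

14348 seconds


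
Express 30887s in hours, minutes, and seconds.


8h 34m 47s

Hours: 30887 ÷ 3600 = 8 remainder 2087
Minutes: 2087 ÷ 60 = 34 remainder 47
Seconds: 47


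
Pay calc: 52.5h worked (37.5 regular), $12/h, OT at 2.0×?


Regular: 37.5h × $12 = $450.00
Overtime: 52.5 - 37.5 = 15.0h
OT pay: 15.0h × $12 × 2.0 = $360.00
Total = $450.00 + $360.00 = $810.00

$810.00


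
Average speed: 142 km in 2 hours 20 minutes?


Distance: 142 km
Time: 2h 20m = 140 min = 140/60 = 7/3 hours
Speed = 142 ÷ (7/3) = 142 × 3 / 7 = 426/7 ≈ 60.9 km/h

60.9 km/h


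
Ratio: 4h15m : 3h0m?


Duration 1: 255 minutes
Duration 2: 180 minutes
Ratio = 255:180
GCD = 15
Simplified = 17:12
As a decimal: 17/12 ≈ 1.42

17:12 (1.42)


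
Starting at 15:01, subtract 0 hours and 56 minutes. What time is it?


Start: 901 minutes from midnight
Subtract: 56 minutes
Remaining: 901 - 56 = 845
Hours: 14, Minutes: 5

14:05


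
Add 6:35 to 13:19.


Start: 799 minutes from midnight
Add: 395 minutes
Total: 1194 minutes
Hours: 1194 ÷ 60 = 19 remainder 54

19:54


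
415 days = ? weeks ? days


59 weeks 2 days

Weeks: 415 ÷ 7 = 59 remainder 2


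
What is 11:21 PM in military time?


Input: 11:21 PM
PM: 11 + 12 = 23

23:21


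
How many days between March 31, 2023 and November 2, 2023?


From March 31, 2023 to November 2, 2023
Rest of March 2023: 31 - 31 = 0
Full months: April 30, May 31, June 30, July 31, August 31, September 30, October 31
Days into November 2023: 2
Total = 0 + 30 + 31 + 30 + 31 + 31 + 30 + 31 + 2 = 216 days

216 days


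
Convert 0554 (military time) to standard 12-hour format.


5:54 AM

Hour: 5
5 < 12 → AM


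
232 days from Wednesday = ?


Thursday

Start: Wednesday (index 2)
(2 + 232) mod 7
= 234 mod 7
= 3
Index 3 → Thursday


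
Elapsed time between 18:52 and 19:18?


End time in minutes: 19×60 + 18 = 1158
Start time in minutes: 18×60 + 52 = 1132
Difference = 1158 - 1132 = 26 minutes
= 0 hours 26 minutes

0h 26m


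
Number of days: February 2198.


28 days

Month: February (month 2)
February: 28 or 29 (leap year)
2198 leap year? No


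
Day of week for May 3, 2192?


Zeller's congruence:
q=3, m=5, k=92, j=21
h = (3 + ⌊13×6/5⌋ + 92 + ⌊92/4⌋ + ⌊21/4⌋ - 2×21) mod 7
= (3 + 15 + 92 + 23 + 5 - 42) mod 7
= 96 mod 7 = 5
h=5 → Thursday

Thursday


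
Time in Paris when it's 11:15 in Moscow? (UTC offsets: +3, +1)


09:15

Time difference = UTC+1 - UTC+3 = -2 hours
New hour = (11 -2) mod 24
= 9 mod 24 = 9
Minutes unchanged → 09:15


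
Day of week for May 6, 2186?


Zeller's congruence:
q=6, m=5, k=86, j=21
h = (6 + ⌊13×6/5⌋ + 86 + ⌊86/4⌋ + ⌊21/4⌋ - 2×21) mod 7
= (6 + 15 + 86 + 21 + 5 - 42) mod 7
= 91 mod 7 = 0
h=0 → Saturday

Saturday


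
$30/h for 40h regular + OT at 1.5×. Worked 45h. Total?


$1425.00

Regular: 40h × $30 = $1200.00
Overtime: 45 - 40 = 5h
OT pay: 5h × $30 × 1.5 = $225.00
Total = $1200.00 + $225.00 = $1425.00


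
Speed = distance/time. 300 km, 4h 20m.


Distance: 300 km
Time: 4h 20m = 260 min = 260/60 = 13/3 hours
Speed = 300 ÷ (13/3) = 300 × 3 / 13 = 900/13 ≈ 69.2 km/h

69.2 km/h


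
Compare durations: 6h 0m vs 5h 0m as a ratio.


6:5 (1.20)

Duration 1: 360 minutes
Duration 2: 300 minutes
Ratio = 360:300
GCD = 60
Simplified = 6:5
As a decimal: 6/5 = 1.20


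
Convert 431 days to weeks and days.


61 weeks 4 days

Weeks: 431 ÷ 7 = 61 remainder 4


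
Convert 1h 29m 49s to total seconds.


5389 seconds

Hours: 1 × 3600 = 3600
Minutes: 29 × 60 = 1740
Seconds: 49
Total = 3600 + 1740 + 49 = 5389


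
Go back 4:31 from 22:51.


Start: 1371 minutes from midnight
Subtract: 271 minutes
Remaining: 1371 - 271 = 1100
Hours: 18, Minutes: 20

18:20


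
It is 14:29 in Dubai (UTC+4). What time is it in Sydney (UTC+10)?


20:29

Time difference = UTC+10 - UTC+4 = +6 hours
New hour = (14 + 6) mod 24
= 20 mod 24 = 20
Minutes unchanged → 20:29


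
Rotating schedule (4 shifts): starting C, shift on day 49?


Shift C

Shifts: A, B, C, D
Start: C (index 2)
Day 49: (2 + 49 - 1) mod 4
= 50 mod 4
= 2
Index 2 → shift C


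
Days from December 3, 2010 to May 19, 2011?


167 days

From December 3, 2010 to May 19, 2011
Rest of December 2010: 31 - 3 = 28
Full months: January 31, February 2011 28, March 31, April 30
Days into May 2011: 19
Total = 28 + 31 + 28 + 31 + 30 + 19 = 167 days


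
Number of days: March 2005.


31 days

Month: March (month 3)
March has 31 days


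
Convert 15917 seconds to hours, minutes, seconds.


Hours: 15917 ÷ 3600 = 4 remainder 1517
Minutes: 1517 ÷ 60 = 25 remainder 17
Seconds: 17

4h 25m 17s


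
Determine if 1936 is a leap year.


Yes

Rules: divisible by 4 AND (not by 100 OR by 400)
1936 ÷ 4 = 484 exactly → divisible by 4
1936 ÷ 100 = 19 remainder 36 → not divisible by 100
Divisible by 4 but not by 100 → leap year


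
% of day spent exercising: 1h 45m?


7.3%

Time: 105 minutes
Day: 1440 minutes
Percentage = (105/1440) × 100 ≈ 7.3%


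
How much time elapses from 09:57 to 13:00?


End time in minutes: 13×60 + 0 = 780
Start time in minutes: 9×60 + 57 = 597
Difference = 780 - 597 = 183 minutes
= 3 hours 3 minutes

3h 3m


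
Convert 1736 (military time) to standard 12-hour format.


5:36 PM

Hour: 17
17 - 12 = 5 → PM


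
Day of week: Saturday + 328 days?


Friday

Start: Saturday (index 5)
(5 + 328) mod 7
= 333 mod 7
= 4
Index 4 → Friday


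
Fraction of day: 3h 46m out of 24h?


Total minutes: 3×60 + 46 = 226
Day = 24×60 = 1440 minutes
Fraction = 226/1440 ≈ 0.1569
As a percentage: 226/1440 × 100 ≈ 15.69%

0.1569 (15.69%)


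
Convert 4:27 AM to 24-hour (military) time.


04:27

Input: 4:27 AM
AM hour stays: 4


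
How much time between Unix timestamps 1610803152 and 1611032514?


Difference = 1611032514 - 1610803152 = 229362 seconds
In hours: 229362 / 3600 ≈ 63.7
In days: 229362 / 86400 ≈ 2.65

229362 seconds (63.7 hours / 2.65 days)


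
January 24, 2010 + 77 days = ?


Start: January 24, 2010
Add 77 days
January 24 → February 1: 31 - 24 + 1 = 8 days (77 - 8 = 69 left)
February 1 → March 1: 28 - 1 + 1 = 28 days (69 - 28 = 41 left)
March 1 → April 1: 31 - 1 + 1 = 31 days (41 - 31 = 10 left)
April 1 + 10 = April 11, 2010

April 11, 2010


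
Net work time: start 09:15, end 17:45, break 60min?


7h 30m (450 minutes)

Total time = (17×60+45) - (9×60+15)
= 1065 - 555 = 510 min
Minus break: 510 - 60 = 450 min
= 7h 30m


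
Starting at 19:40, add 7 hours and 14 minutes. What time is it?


02:54 (next day)

Start: 1180 minutes from midnight
Add: 434 minutes
Total: 1614 minutes
Hours: 1614 ÷ 60 = 26 remainder 54
26 ≥ 24 → 26 - 24 = 2 (next day)


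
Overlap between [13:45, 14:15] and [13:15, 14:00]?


Meeting A: 825-855 (in minutes from midnight)
Meeting B: 795-840
Overlap start = max(825, 795) = 825
Overlap end = min(855, 840) = 840
Overlap = max(0, 840 - 825) = 15 min

15 minutes


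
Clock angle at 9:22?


149.0°

Hour hand = 9×30 + 22×0.5 = 281.0°
Minute hand = 22×6 = 132°
Difference = |281.0 - 132| = 149.0°


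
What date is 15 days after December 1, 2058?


December 16, 2058

Start: December 1, 2058
Add 15 days
December 1 + 15 = December 16, 2058


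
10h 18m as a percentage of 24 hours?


Total minutes: 10×60 + 18 = 618
Day = 24×60 = 1440 minutes
Fraction = 618/1440 ≈ 0.4292
As a percentage: 618/1440 × 100 ≈ 42.92%

0.4292 (42.92%)


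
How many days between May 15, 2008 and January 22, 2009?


From May 15, 2008 to January 22, 2009
Rest of May 2008: 31 - 15 = 16
Full months: June 30, July 31, August 31, September 30, October 31, November 30, December 31
Days into January 2009: 22
Total = 16 + 30 + 31 + 31 + 30 + 31 + 30 + 31 + 22 = 252 days

252 days


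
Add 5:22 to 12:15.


17:37

Start: 735 minutes from midnight
Add: 322 minutes
Total: 1057 minutes
Hours: 1057 ÷ 60 = 17 remainder 37


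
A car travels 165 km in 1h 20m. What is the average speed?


Distance: 165 km
Time: 1h 20m = 80 min = 80/60 = 4/3 hours
Speed = 165 ÷ (4/3) = 165 × 3 / 4 = 495/4 ≈ 123.8 km/h

123.8 km/h


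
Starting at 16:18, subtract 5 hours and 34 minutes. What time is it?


Start: 978 minutes from midnight
Subtract: 334 minutes
Remaining: 978 - 334 = 644
Hours: 10, Minutes: 44

10:44


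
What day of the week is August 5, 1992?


Wednesday

Zeller's congruence:
q=5, m=8, k=92, j=19
h = (5 + ⌊13×9/5⌋ + 92 + ⌊92/4⌋ + ⌊19/4⌋ - 2×19) mod 7
= (5 + 23 + 92 + 23 + 4 - 38) mod 7
= 109 mod 7 = 4
h=4 → Wednesday


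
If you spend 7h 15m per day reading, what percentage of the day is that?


30.2%

Time: 435 minutes
Day: 1440 minutes
Percentage = (435/1440) × 100 ≈ 30.2%


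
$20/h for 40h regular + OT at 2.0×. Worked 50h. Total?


Regular: 40h × $20 = $800.00
Overtime: 50 - 40 = 10h
OT pay: 10h × $20 × 2.0 = $400.00
Total = $800.00 + $400.00 = $1200.00

$1200.00


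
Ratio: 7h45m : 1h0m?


Duration 1: 465 minutes
Duration 2: 60 minutes
Ratio = 465:60
GCD = 15
Simplified = 31:4
As a decimal: 31/4 = 7.75

31:4 (7.75)


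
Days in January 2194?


31 days

Month: January (month 1)
January has 31 days


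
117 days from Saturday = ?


Start: Saturday (index 5)
(5 + 117) mod 7
= 122 mod 7
= 3
Index 3 → Thursday

Thursday


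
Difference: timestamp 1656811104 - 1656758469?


52635 seconds (14.6 hours / 0.61 days)

Difference = 1656811104 - 1656758469 = 52635 seconds
In hours: 52635 / 3600 ≈ 14.6
In days: 52635 / 86400 ≈ 0.61


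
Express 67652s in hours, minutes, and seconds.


Hours: 67652 ÷ 3600 = 18 remainder 2852
Minutes: 2852 ÷ 60 = 47 remainder 32
Seconds: 32

18h 47m 32s


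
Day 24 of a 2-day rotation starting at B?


Shifts: A, B
Start: B (index 1)
Day 24: (1 + 24 - 1) mod 2
= 24 mod 2
= 0
Index 0 → shift A

Shift A


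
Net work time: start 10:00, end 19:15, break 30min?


8h 45m (525 minutes)

Total time = (19×60+15) - (10×60+0)
= 1155 - 600 = 555 min
Minus break: 555 - 30 = 525 min
= 8h 45m


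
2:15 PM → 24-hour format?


14:15

Input: 2:15 PM
PM: 2 + 12 = 14


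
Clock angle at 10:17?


Hour hand = 10×30 + 17×0.5 = 308.5°
Minute hand = 17×6 = 102°
Difference = |308.5 - 102| = 206.5°
Since > 180°: 360 - 206.5 = 153.5°

153.5°


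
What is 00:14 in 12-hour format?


12:14 AM

Hour: 0
0 → 12 AM (midnight)


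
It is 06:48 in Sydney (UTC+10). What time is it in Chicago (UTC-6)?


Time difference = UTC-6 - UTC+10 = -16 hours
New hour = (6 -16) mod 24
= -10 mod 24 = 14
Minutes unchanged → 14:48; -10 < 0 → previous day

14:48 (previous day)


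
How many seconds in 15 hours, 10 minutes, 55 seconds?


Hours: 15 × 3600 = 54000
Minutes: 10 × 60 = 600
Seconds: 55
Total = 54000 + 600 + 55 = 54655

54655 seconds


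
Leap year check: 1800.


No

Rules: divisible by 4 AND (not by 100 OR by 400)
1800 ÷ 4 = 450 exactly → divisible by 4
1800 ÷ 100 = 18 exactly → divisible by 100
1800 ÷ 400 = 4 remainder 200 → not divisible by 400
Divisible by 100 but not by 400 → not a leap year


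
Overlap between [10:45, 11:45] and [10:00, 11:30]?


Meeting A: 645-705 (in minutes from midnight)
Meeting B: 600-690
Overlap start = max(645, 600) = 645
Overlap end = min(705, 690) = 690
Overlap = max(0, 690 - 645) = 45 min

45 minutes


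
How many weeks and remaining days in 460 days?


Weeks: 460 ÷ 7 = 65 remainder 5

65 weeks 5 days


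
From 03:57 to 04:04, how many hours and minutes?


End time in minutes: 4×60 + 4 = 244
Start time in minutes: 3×60 + 57 = 237
Difference = 244 - 237 = 7 minutes
= 0 hours 7 minutes

0h 7m


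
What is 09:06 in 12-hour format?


Hour: 9
9 < 12 → AM

9:06 AM


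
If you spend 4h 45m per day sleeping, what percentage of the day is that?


19.8%

Time: 285 minutes
Day: 1440 minutes
Percentage = (285/1440) × 100 ≈ 19.8%


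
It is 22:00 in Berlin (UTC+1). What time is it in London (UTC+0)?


21:00

Time difference = UTC+0 - UTC+1 = -1 hours
New hour = (22 -1) mod 24
= 21 mod 24 = 21
Minutes unchanged → 21:00


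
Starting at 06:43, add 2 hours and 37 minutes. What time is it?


09:20

Start: 403 minutes from midnight
Add: 157 minutes
Total: 560 minutes
Hours: 560 ÷ 60 = 9 remainder 20


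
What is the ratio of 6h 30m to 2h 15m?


26:9 (2.89)

Duration 1: 390 minutes
Duration 2: 135 minutes
Ratio = 390:135
GCD = 15
Simplified = 26:9
As a decimal: 26/9 ≈ 2.89


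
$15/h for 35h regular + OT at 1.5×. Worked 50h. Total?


$862.50

Regular: 35h × $15 = $525.00
Overtime: 50 - 35 = 15h
OT pay: 15h × $15 × 1.5 = $337.50
Total = $525.00 + $337.50 = $862.50


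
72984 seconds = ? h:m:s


20h 16m 24s

Hours: 72984 ÷ 3600 = 20 remainder 984
Minutes: 984 ÷ 60 = 16 remainder 24
Seconds: 24


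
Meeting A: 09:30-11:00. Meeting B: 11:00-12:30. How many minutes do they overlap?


Meeting A: 570-660 (in minutes from midnight)
Meeting B: 660-750
Overlap start = max(570, 660) = 660
Overlap end = min(660, 750) = 660
Overlap = max(0, 660 - 660) = 0 min

0 minutes


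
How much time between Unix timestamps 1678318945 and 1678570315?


251370 seconds (69.8 hours / 2.91 days)

Difference = 1678570315 - 1678318945 = 251370 seconds
In hours: 251370 / 3600 ≈ 69.8
In days: 251370 / 86400 ≈ 2.91


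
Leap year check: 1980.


Rules: divisible by 4 AND (not by 100 OR by 400)
1980 ÷ 4 = 495 exactly → divisible by 4
1980 ÷ 100 = 19 remainder 80 → not divisible by 100
Divisible by 4 but not by 100 → leap year

Yes


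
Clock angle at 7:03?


Hour hand = 7×30 + 3×0.5 = 211.5°
Minute hand = 3×6 = 18°
Difference = |211.5 - 18| = 193.5°
Since > 180°: 360 - 193.5 = 166.5°

166.5°


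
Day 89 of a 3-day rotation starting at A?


Shifts: A, B, C
Start: A (index 0)
Day 89: (0 + 89 - 1) mod 3
= 88 mod 3
= 1
Index 1 → shift B

Shift B


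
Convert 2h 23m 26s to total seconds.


Hours: 2 × 3600 = 7200
Minutes: 23 × 60 = 1380
Seconds: 26
Total = 7200 + 1380 + 26 = 8606

8606 seconds


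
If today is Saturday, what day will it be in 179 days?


Start: Saturday (index 5)
(5 + 179) mod 7
= 184 mod 7
= 2
Index 2 → Wednesday

Wednesday


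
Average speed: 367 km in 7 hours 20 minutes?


Distance: 367 km
Time: 7h 20m = 440 min = 440/60 = 22/3 hours
Speed = 367 ÷ (22/3) = 367 × 3 / 22 = 1101/22 ≈ 50.0 km/h

50.0 km/h


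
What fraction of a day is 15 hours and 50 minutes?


Total minutes: 15×60 + 50 = 950
Day = 24×60 = 1440 minutes
Fraction = 950/1440 ≈ 0.6597
As a percentage: 950/1440 × 100 ≈ 65.97%

0.6597 (65.97%)


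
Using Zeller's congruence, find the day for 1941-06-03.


Zeller's congruence:
q=3, m=6, k=41, j=19
h = (3 + ⌊13×7/5⌋ + 41 + ⌊41/4⌋ + ⌊19/4⌋ - 2×19) mod 7
= (3 + 18 + 41 + 10 + 4 - 38) mod 7
= 38 mod 7 = 3
h=3 → Tuesday

Tuesday


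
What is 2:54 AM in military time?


02:54

Input: 2:54 AM
AM hour stays: 2


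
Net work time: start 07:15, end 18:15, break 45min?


Total time = (18×60+15) - (7×60+15)
= 1095 - 435 = 660 min
Minus break: 660 - 45 = 615 min
= 10h 15m

10h 15m (615 minutes)


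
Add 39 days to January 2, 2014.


February 10, 2014

Start: January 2, 2014
Add 39 days
January 2 → February 1: 31 - 2 + 1 = 30 days (39 - 30 = 9 left)
February 1 + 9 = February 10, 2014


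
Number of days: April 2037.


30 days

Month: April (month 4)
April has 30 days


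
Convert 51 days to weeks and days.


7 weeks 2 days

Weeks: 51 ÷ 7 = 7 remainder 2


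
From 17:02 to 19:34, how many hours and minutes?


2h 32m

End time in minutes: 19×60 + 34 = 1174
Start time in minutes: 17×60 + 2 = 1022
Difference = 1174 - 1022 = 152 minutes
= 2 hours 32 minutes


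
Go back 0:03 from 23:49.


23:46

Start: 1429 minutes from midnight
Subtract: 3 minutes
Remaining: 1429 - 3 = 1426
Hours: 23, Minutes: 46


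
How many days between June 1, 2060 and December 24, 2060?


From June 1, 2060 to December 24, 2060
Rest of June 2060: 30 - 1 = 29
Full months: July 31, August 31, September 30, October 31, November 30
Days into December 2060: 24
Total = 29 + 31 + 31 + 30 + 31 + 30 + 24 = 206 days

206 days


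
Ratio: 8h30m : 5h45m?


34:23 (1.48)

Duration 1: 510 minutes
Duration 2: 345 minutes
Ratio = 510:345
GCD = 15
Simplified = 34:23
As a decimal: 34/23 ≈ 1.48


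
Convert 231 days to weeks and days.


Weeks: 231 ÷ 7 = 33 remainder 0

33 weeks 0 days


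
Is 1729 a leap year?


No

Rules: divisible by 4 AND (not by 100 OR by 400)
1729 ÷ 4 = 432 remainder 1 → not divisible by 4
Not divisible by 4 → not a leap year


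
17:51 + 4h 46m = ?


Start: 1071 minutes from midnight
Add: 286 minutes
Total: 1357 minutes
Hours: 1357 ÷ 60 = 22 remainder 37

22:37


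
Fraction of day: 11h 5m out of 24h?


0.4618 (46.18%)

Total minutes: 11×60 + 5 = 665
Day = 24×60 = 1440 minutes
Fraction = 665/1440 ≈ 0.4618
As a percentage: 665/1440 × 100 ≈ 46.18%


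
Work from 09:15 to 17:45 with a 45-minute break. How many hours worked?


7h 45m (465 minutes)

Total time = (17×60+45) - (9×60+15)
= 1065 - 555 = 510 min
Minus break: 510 - 45 = 465 min
= 7h 45m


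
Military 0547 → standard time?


Hour: 5
5 < 12 → AM

5:47 AM


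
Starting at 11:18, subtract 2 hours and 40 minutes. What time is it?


Start: 678 minutes from midnight
Subtract: 160 minutes
Remaining: 678 - 160 = 518
Hours: 8, Minutes: 38

08:38


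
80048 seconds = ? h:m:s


22h 14m 8s

Hours: 80048 ÷ 3600 = 22 remainder 848
Minutes: 848 ÷ 60 = 14 remainder 8
Seconds: 8


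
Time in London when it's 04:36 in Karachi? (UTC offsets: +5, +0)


23:36 (previous day)

Time difference = UTC+0 - UTC+5 = -5 hours
New hour = (4 -5) mod 24
= -1 mod 24 = 23
Minutes unchanged → 23:36; -1 < 0 → previous day


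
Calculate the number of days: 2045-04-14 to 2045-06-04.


From April 14, 2045 to June 4, 2045
Rest of April 2045: 30 - 14 = 16
Full months: May 31
Days into June 2045: 4
Total = 16 + 31 + 4 = 51 days

51 days


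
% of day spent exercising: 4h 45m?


19.8%

Time: 285 minutes
Day: 1440 minutes
Percentage = (285/1440) × 100 ≈ 19.8%


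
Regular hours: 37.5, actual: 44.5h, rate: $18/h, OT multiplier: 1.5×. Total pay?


$864.00

Regular: 37.5h × $18 = $675.00
Overtime: 44.5 - 37.5 = 7.0h
OT pay: 7.0h × $18 × 1.5 = $189.00
Total = $675.00 + $189.00 = $864.00


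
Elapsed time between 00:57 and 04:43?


3h 46m

End time in minutes: 4×60 + 43 = 283
Start time in minutes: 0×60 + 57 = 57
Difference = 283 - 57 = 226 minutes
= 3 hours 46 minutes


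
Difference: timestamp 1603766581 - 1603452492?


Difference = 1603766581 - 1603452492 = 314089 seconds
In hours: 314089 / 3600 ≈ 87.2
In days: 314089 / 86400 ≈ 3.64

314089 seconds (87.2 hours / 3.64 days)


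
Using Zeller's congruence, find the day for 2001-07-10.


Tuesday

Zeller's congruence:
q=10, m=7, k=1, j=20
h = (10 + ⌊13×8/5⌋ + 1 + ⌊1/4⌋ + ⌊20/4⌋ - 2×20) mod 7
= (10 + 20 + 1 + 0 + 5 - 40) mod 7
= -4 mod 7 = 3
h=3 → Tuesday


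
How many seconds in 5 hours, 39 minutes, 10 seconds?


Hours: 5 × 3600 = 18000
Minutes: 39 × 60 = 2340
Seconds: 10
Total = 18000 + 2340 + 10 = 20350

20350 seconds


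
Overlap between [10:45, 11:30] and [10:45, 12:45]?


Meeting A: 645-690 (in minutes from midnight)
Meeting B: 645-765
Overlap start = max(645, 645) = 645
Overlap end = min(690, 765) = 690
Overlap = max(0, 690 - 645) = 45 min

45 minutes


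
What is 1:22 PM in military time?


Input: 1:22 PM
PM: 1 + 12 = 13

13:22


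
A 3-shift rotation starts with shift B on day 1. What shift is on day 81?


Shifts: A, B, C
Start: B (index 1)
Day 81: (1 + 81 - 1) mod 3
= 81 mod 3
= 0
Index 0 → shift A

Shift A


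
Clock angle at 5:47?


108.5°

Hour hand = 5×30 + 47×0.5 = 173.5°
Minute hand = 47×6 = 282°
Difference = |173.5 - 282| = 108.5°


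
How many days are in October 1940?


Month: October (month 10)
October has 31 days

31 days


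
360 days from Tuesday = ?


Start: Tuesday (index 1)
(1 + 360) mod 7
= 361 mod 7
= 4
Index 4 → Friday

Friday


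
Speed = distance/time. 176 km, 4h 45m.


Distance: 176 km
Time: 4h 45m = 285 min = 285/60 = 19/4 hours
Speed = 176 ÷ (19/4) = 176 × 4 / 19 = 704/19 ≈ 37.1 km/h

37.1 km/h


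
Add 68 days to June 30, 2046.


September 6, 2046

Start: June 30, 2046
Add 68 days
June 30 → July 1: 30 - 30 + 1 = 1 days (68 - 1 = 67 left)
July 1 → August 1: 31 - 1 + 1 = 31 days (67 - 31 = 36 left)
August 1 → September 1: 31 - 1 + 1 = 31 days (36 - 31 = 5 left)
September 1 + 5 = September 6, 2046


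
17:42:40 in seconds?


63760 seconds

Hours: 17 × 3600 = 61200
Minutes: 42 × 60 = 2520
Seconds: 40
Total = 61200 + 2520 + 40 = 63760


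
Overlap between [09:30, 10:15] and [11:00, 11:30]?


0 minutes

Meeting A: 570-615 (in minutes from midnight)
Meeting B: 660-690
Overlap start = max(570, 660) = 660
Overlap end = min(615, 690) = 615
Overlap = max(0, 615 - 660) = 0 min


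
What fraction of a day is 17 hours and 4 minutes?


0.7111 (71.11%)

Total minutes: 17×60 + 4 = 1024
Day = 24×60 = 1440 minutes
Fraction = 1024/1440 ≈ 0.7111
As a percentage: 1024/1440 × 100 ≈ 71.11%


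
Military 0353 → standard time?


3:53 AM

Hour: 3
3 < 12 → AM


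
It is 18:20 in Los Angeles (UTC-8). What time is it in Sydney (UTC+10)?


12:20 (next day)

Time difference = UTC+10 - UTC-8 = +18 hours
New hour = (18 + 18) mod 24
= 36 mod 24 = 12
Minutes unchanged → 12:20; 36 ≥ 24 → next day


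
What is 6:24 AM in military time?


Input: 6:24 AM
AM hour stays: 6

06:24


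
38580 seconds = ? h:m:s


Hours: 38580 ÷ 3600 = 10 remainder 2580
Minutes: 2580 ÷ 60 = 43 remainder 0
Seconds: 0

10h 43m 0s


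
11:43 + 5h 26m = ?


17:09

Start: 703 minutes from midnight
Add: 326 minutes
Total: 1029 minutes
Hours: 1029 ÷ 60 = 17 remainder 9


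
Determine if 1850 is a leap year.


Rules: divisible by 4 AND (not by 100 OR by 400)
1850 ÷ 4 = 462 remainder 2 → not divisible by 4
Not divisible by 4 → not a leap year

No


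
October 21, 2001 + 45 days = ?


December 5, 2001

Start: October 21, 2001
Add 45 days
October 21 → November 1: 31 - 21 + 1 = 11 days (45 - 11 = 34 left)
November 1 → December 1: 30 - 1 + 1 = 30 days (34 - 30 = 4 left)
December 1 + 4 = December 5, 2001


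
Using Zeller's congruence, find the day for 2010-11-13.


Zeller's congruence:
q=13, m=11, k=10, j=20
h = (13 + ⌊13×12/5⌋ + 10 + ⌊10/4⌋ + ⌊20/4⌋ - 2×20) mod 7
= (13 + 31 + 10 + 2 + 5 - 40) mod 7
= 21 mod 7 = 0
h=0 → Saturday

Saturday


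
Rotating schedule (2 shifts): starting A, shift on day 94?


Shifts: A, B
Start: A (index 0)
Day 94: (0 + 94 - 1) mod 2
= 93 mod 2
= 1
Index 1 → shift B

Shift B


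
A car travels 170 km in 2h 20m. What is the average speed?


Distance: 170 km
Time: 2h 20m = 140 min = 140/60 = 7/3 hours
Speed = 170 ÷ (7/3) = 170 × 3 / 7 = 510/7 ≈ 72.9 km/h

72.9 km/h


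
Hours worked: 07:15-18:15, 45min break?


Total time = (18×60+15) - (7×60+15)
= 1095 - 435 = 660 min
Minus break: 660 - 45 = 615 min
= 10h 15m

10h 15m (615 minutes)


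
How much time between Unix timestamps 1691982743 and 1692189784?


Difference = 1692189784 - 1691982743 = 207041 seconds
In hours: 207041 / 3600 ≈ 57.5
In days: 207041 / 86400 ≈ 2.40

207041 seconds (57.5 hours / 2.40 days)


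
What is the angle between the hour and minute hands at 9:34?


83.0°

Hour hand = 9×30 + 34×0.5 = 287.0°
Minute hand = 34×6 = 204°
Difference = |287.0 - 204| = 83.0°


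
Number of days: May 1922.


Month: May (month 5)
May has 31 days

31 days


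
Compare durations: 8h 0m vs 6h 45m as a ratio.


32:27 (1.19)

Duration 1: 480 minutes
Duration 2: 405 minutes
Ratio = 480:405
GCD = 15
Simplified = 32:27
As a decimal: 32/27 ≈ 1.19


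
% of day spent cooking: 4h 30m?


Time: 270 minutes
Day: 1440 minutes
Percentage = (270/1440) × 100 ≈ 18.8%

18.8%


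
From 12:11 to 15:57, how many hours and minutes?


End time in minutes: 15×60 + 57 = 957
Start time in minutes: 12×60 + 11 = 731
Difference = 957 - 731 = 226 minutes
= 3 hours 46 minutes

3h 46m


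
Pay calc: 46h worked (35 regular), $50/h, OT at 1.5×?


Regular: 35h × $50 = $1750.00
Overtime: 46 - 35 = 11h
OT pay: 11h × $50 × 1.5 = $825.00
Total = $1750.00 + $825.00 = $2575.00

$2575.00


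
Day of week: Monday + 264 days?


Start: Monday (index 0)
(0 + 264) mod 7
= 264 mod 7
= 5
Index 5 → Saturday

Saturday


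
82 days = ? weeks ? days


11 weeks 5 days

Weeks: 82 ÷ 7 = 11 remainder 5


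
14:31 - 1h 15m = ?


Start: 871 minutes from midnight
Subtract: 75 minutes
Remaining: 871 - 75 = 796
Hours: 13, Minutes: 16

13:16


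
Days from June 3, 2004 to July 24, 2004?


51 days

From June 3, 2004 to July 24, 2004
Rest of June 2004: 30 - 3 = 27
Days into July 2004: 24
Total = 27 + 24 = 51 days


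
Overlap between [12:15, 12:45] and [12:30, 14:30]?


15 minutes

Meeting A: 735-765 (in minutes from midnight)
Meeting B: 750-870
Overlap start = max(735, 750) = 750
Overlap end = min(765, 870) = 765
Overlap = max(0, 765 - 750) = 15 min


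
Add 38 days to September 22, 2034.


October 30, 2034

Start: September 22, 2034
Add 38 days
September 22 → October 1: 30 - 22 + 1 = 9 days (38 - 9 = 29 left)
October 1 + 29 = October 30, 2034


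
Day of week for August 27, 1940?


Zeller's congruence:
q=27, m=8, k=40, j=19
h = (27 + ⌊13×9/5⌋ + 40 + ⌊40/4⌋ + ⌊19/4⌋ - 2×19) mod 7
= (27 + 23 + 40 + 10 + 4 - 38) mod 7
= 66 mod 7 = 3
h=3 → Tuesday

Tuesday


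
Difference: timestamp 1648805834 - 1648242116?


563718 seconds (156.6 hours / 6.52 days)

Difference = 1648805834 - 1648242116 = 563718 seconds
In hours: 563718 / 3600 ≈ 156.6
In days: 563718 / 86400 ≈ 6.52


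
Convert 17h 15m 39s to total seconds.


62139 seconds

Hours: 17 × 3600 = 61200
Minutes: 15 × 60 = 900
Seconds: 39
Total = 61200 + 900 + 39 = 62139


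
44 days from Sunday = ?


Start: Sunday (index 6)
(6 + 44) mod 7
= 50 mod 7
= 1
Index 1 → Tuesday

Tuesday


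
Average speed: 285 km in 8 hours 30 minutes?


Distance: 285 km
Time: 8h 30m = 510 min = 510/60 = 17/2 hours
Speed = 285 ÷ (17/2) = 285 × 2 / 17 = 570/17 ≈ 33.5 km/h

33.5 km/h


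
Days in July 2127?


Month: July (month 7)
July has 31 days

31 days


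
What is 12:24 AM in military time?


00:24

Input: 12:24 AM
12 AM → 00 (midnight)


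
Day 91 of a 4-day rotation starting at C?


Shift A

Shifts: A, B, C, D
Start: C (index 2)
Day 91: (2 + 91 - 1) mod 4
= 92 mod 4
= 0
Index 0 → shift A


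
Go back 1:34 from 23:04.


21:30

Start: 1384 minutes from midnight
Subtract: 94 minutes
Remaining: 1384 - 94 = 1290
Hours: 21, Minutes: 30


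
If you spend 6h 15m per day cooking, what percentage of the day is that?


Time: 375 minutes
Day: 1440 minutes
Percentage = (375/1440) × 100 ≈ 26.0%

26.0%


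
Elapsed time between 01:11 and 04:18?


End time in minutes: 4×60 + 18 = 258
Start time in minutes: 1×60 + 11 = 71
Difference = 258 - 71 = 187 minutes
= 3 hours 7 minutes

3h 7m


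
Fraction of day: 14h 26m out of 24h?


0.6014 (60.14%)

Total minutes: 14×60 + 26 = 866
Day = 24×60 = 1440 minutes
Fraction = 866/1440 ≈ 0.6014
As a percentage: 866/1440 × 100 ≈ 60.14%


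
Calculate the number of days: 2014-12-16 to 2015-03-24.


From December 16, 2014 to March 24, 2015
Rest of December 2014: 31 - 16 = 15
Full months: January 31, February 2015 28
Days into March 2015: 24
Total = 15 + 31 + 28 + 24 = 98 days

98 days


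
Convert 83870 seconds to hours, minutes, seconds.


Hours: 83870 ÷ 3600 = 23 remainder 1070
Minutes: 1070 ÷ 60 = 17 remainder 50
Seconds: 50

23h 17m 50s


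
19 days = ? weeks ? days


2 weeks 5 days

Weeks: 19 ÷ 7 = 2 remainder 5


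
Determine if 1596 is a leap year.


Rules: divisible by 4 AND (not by 100 OR by 400)
1596 ÷ 4 = 399 exactly → divisible by 4
1596 ÷ 100 = 15 remainder 96 → not divisible by 100
Divisible by 4 but not by 100 → leap year

Yes


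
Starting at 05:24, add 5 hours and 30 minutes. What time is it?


10:54

Start: 324 minutes from midnight
Add: 330 minutes
Total: 654 minutes
Hours: 654 ÷ 60 = 10 remainder 54


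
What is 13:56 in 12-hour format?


1:56 PM

Hour: 13
13 - 12 = 1 → PM


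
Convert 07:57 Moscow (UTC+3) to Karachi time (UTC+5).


Time difference = UTC+5 - UTC+3 = +2 hours
New hour = (7 + 2) mod 24
= 9 mod 24 = 9
Minutes unchanged → 09:57

09:57


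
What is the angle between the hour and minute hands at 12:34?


173.0°

Hour hand (12 ≡ 0 on the dial): 0×30 + 34×0.5 = 17.0°
Minute hand = 34×6 = 204°
Difference = |17.0 - 204| = 187.0°
Since > 180°: 360 - 187.0 = 173.0°


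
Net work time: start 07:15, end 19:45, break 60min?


Total time = (19×60+45) - (7×60+15)
= 1185 - 435 = 750 min
Minus break: 750 - 60 = 690 min
= 11h 30m

11h 30m (690 minutes)


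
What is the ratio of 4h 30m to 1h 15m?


18:5 (3.60)

Duration 1: 270 minutes
Duration 2: 75 minutes
Ratio = 270:75
GCD = 15
Simplified = 18:5
As a decimal: 18/5 = 3.60


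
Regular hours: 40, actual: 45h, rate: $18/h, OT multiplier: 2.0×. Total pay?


Regular: 40h × $18 = $720.00
Overtime: 45 - 40 = 5h
OT pay: 5h × $18 × 2.0 = $180.00
Total = $720.00 + $180.00 = $900.00

$900.00
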